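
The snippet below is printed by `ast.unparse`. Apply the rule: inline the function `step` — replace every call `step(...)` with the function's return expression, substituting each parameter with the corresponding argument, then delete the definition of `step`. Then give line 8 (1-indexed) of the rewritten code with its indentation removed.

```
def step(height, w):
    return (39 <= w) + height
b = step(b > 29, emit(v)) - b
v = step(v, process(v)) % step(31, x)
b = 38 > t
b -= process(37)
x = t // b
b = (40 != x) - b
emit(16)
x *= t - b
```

Transformed code:
b = (39 <= emit(v)) + (b > 29) - b
v = ((39 <= process(v)) + v) % ((39 <= x) + 31)
b = 38 > t
b -= process(37)
x = t // b
b = (40 != x) - b
emit(16)
x *= t - b

x *= t - b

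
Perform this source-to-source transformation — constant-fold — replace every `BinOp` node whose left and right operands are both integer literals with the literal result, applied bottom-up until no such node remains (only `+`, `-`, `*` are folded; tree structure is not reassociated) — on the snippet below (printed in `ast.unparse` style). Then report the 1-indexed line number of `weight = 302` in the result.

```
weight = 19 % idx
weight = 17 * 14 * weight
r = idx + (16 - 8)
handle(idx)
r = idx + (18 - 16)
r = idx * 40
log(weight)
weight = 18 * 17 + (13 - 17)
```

Transformed code:
weight = 19 % idx
weight = 238 * weight
r = idx + 8
handle(idx)
r = idx + 2
r = idx * 40
log(weight)
weight = 302

8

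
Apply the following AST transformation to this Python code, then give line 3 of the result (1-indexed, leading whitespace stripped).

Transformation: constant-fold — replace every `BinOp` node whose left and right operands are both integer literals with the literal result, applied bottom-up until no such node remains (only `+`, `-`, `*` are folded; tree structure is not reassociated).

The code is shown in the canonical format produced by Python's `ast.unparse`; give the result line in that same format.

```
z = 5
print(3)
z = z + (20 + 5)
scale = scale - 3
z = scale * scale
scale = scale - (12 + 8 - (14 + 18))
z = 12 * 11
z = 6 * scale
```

Transformed code:
z = 5
print(3)
z = z + 25
scale = scale - 3
z = scale * scale
scale = scale - -12
z = 132
z = 6 * scale

z = z + 25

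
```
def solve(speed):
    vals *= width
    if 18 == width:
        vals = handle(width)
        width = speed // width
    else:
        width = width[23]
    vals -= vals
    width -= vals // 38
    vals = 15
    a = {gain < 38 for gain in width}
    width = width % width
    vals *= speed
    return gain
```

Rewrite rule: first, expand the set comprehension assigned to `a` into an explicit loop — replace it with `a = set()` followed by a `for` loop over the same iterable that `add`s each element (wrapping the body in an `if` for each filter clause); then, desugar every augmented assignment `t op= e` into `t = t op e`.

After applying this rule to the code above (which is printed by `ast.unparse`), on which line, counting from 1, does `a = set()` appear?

Transformed code:
def solve(speed):
    vals = vals * width
    if 18 == width:
        vals = handle(width)
        width = speed // width
    else:
        width = width[23]
    vals = vals - vals
    width = width - vals // 38
    vals = 15
    a = set()
    for gain in width:
        a.add(gain < 38)
    width = width % width
    vals = vals * speed
    return gain

11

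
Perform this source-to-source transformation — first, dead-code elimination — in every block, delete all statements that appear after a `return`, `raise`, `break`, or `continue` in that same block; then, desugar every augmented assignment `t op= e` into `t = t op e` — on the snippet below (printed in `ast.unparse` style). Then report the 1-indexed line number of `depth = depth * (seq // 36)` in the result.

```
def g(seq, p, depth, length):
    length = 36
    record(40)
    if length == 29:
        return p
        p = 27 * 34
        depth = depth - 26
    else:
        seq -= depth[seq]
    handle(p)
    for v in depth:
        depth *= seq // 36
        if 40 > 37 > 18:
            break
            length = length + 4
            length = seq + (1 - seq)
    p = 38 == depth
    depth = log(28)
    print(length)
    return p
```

10

Transformed code:
def g(seq, p, depth, length):
    length = 36
    record(40)
    if length == 29:
        return p
    else:
        seq = seq - depth[seq]
    handle(p)
    for v in depth:
        depth = depth * (seq // 36)
        if 40 > 37 > 18:
            break
    p = 38 == depth
    depth = log(28)
    print(length)
    return p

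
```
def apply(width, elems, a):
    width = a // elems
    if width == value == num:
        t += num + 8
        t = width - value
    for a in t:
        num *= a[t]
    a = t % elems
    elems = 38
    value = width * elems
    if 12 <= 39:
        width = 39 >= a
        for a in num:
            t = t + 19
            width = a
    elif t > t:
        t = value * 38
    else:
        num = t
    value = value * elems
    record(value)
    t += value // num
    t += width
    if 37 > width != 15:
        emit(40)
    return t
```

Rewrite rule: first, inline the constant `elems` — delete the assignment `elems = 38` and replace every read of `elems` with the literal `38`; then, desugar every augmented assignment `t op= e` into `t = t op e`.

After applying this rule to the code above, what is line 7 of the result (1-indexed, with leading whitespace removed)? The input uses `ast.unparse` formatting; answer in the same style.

Transformed code:
def apply(width, elems, a):
    width = a // 38
    if width == value == num:
        t = t + (num + 8)
        t = width - value
    for a in t:
        num = num * a[t]
    a = t % 38
    value = width * 38
    if 12 <= 39:
        width = 39 >= a
        for a in num:
            t = t + 19
            width = a
    elif t > t:
        t = value * 38
    else:
        num = t
    value = value * 38
    record(value)
    t = t + value // num
    t = t + width
    if 37 > width != 15:
        emit(40)
    return t

num = num * a[t]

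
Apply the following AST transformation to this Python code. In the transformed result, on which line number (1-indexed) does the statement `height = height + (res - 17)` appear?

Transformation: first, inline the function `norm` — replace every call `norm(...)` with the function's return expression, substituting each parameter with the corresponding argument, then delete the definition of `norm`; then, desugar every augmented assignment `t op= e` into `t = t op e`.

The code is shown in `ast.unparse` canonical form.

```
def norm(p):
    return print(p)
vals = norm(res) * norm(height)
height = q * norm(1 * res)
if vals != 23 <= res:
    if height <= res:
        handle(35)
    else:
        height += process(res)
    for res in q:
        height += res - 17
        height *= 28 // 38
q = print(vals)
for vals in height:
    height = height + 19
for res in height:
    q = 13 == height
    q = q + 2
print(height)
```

9

Transformed code:
vals = print(res) * print(height)
height = q * print(1 * res)
if vals != 23 <= res:
    if height <= res:
        handle(35)
    else:
        height = height + process(res)
    for res in q:
        height = height + (res - 17)
        height = height * (28 // 38)
q = print(vals)
for vals in height:
    height = height + 19
for res in height:
    q = 13 == height
    q = q + 2
print(height)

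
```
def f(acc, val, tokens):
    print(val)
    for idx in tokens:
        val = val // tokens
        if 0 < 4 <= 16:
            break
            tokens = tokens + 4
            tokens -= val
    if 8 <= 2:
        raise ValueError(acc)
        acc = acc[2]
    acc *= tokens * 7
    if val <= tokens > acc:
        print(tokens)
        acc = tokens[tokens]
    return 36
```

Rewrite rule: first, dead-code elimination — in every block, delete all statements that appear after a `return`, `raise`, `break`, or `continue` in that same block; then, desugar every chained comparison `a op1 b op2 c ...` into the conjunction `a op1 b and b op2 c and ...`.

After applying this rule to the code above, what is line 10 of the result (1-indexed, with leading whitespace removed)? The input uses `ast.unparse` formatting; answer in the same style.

Transformed code:
def f(acc, val, tokens):
    print(val)
    for idx in tokens:
        val = val // tokens
        if 0 < 4 and 4 <= 16:
            break
    if 8 <= 2:
        raise ValueError(acc)
    acc *= tokens * 7
    if val <= tokens and tokens > acc:
        print(tokens)
        acc = tokens[tokens]
    return 36

if val <= tokens and tokens > acc:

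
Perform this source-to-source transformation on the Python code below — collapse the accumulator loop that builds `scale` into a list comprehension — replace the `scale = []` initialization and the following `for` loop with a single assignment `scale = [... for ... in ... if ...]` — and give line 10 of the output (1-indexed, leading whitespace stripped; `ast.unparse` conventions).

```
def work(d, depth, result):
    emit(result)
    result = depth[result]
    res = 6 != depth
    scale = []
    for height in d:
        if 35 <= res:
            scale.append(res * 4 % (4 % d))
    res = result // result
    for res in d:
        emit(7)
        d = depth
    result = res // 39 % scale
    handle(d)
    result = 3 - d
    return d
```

Transformed code:
def work(d, depth, result):
    emit(result)
    result = depth[result]
    res = 6 != depth
    scale = [res * 4 % (4 % d) for height in d if 35 <= res]
    res = result // result
    for res in d:
        emit(7)
        d = depth
    result = res // 39 % scale
    handle(d)
    result = 3 - d
    return d

result = res // 39 % scale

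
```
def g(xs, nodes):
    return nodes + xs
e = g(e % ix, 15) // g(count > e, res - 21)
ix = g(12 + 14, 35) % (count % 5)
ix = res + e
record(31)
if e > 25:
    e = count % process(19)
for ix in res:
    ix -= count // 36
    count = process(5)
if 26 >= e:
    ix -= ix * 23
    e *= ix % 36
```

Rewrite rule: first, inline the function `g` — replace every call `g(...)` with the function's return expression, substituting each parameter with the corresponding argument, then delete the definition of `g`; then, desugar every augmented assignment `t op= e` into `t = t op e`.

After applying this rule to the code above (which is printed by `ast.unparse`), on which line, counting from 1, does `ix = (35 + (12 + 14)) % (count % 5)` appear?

2

Transformed code:
e = (15 + e % ix) // (res - 21 + (count > e))
ix = (35 + (12 + 14)) % (count % 5)
ix = res + e
record(31)
if e > 25:
    e = count % process(19)
for ix in res:
    ix = ix - count // 36
    count = process(5)
if 26 >= e:
    ix = ix - ix * 23
    e = e * (ix % 36)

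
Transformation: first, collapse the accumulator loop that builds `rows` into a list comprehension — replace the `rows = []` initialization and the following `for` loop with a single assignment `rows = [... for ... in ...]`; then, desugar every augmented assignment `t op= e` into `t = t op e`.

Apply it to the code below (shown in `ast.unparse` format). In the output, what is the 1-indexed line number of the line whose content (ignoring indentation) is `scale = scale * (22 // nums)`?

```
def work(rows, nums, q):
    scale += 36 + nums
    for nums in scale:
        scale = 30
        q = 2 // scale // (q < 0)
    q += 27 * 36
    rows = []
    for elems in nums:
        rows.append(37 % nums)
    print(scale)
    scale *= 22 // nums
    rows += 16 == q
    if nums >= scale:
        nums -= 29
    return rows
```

9

Transformed code:
def work(rows, nums, q):
    scale = scale + (36 + nums)
    for nums in scale:
        scale = 30
        q = 2 // scale // (q < 0)
    q = q + 27 * 36
    rows = [37 % nums for elems in nums]
    print(scale)
    scale = scale * (22 // nums)
    rows = rows + (16 == q)
    if nums >= scale:
        nums = nums - 29
    return rows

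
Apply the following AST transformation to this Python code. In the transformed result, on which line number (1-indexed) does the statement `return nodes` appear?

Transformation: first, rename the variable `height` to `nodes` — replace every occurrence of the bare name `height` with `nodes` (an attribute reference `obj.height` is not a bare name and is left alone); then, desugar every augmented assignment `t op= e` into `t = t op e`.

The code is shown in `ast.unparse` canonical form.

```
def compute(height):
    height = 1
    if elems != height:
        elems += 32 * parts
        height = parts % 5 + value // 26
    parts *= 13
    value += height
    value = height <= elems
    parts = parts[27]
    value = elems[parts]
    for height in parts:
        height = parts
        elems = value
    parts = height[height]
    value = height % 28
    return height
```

Transformed code:
def compute(nodes):
    nodes = 1
    if elems != nodes:
        elems = elems + 32 * parts
        nodes = parts % 5 + value // 26
    parts = parts * 13
    value = value + nodes
    value = nodes <= elems
    parts = parts[27]
    value = elems[parts]
    for nodes in parts:
        nodes = parts
        elems = value
    parts = nodes[nodes]
    value = nodes % 28
    return nodes

16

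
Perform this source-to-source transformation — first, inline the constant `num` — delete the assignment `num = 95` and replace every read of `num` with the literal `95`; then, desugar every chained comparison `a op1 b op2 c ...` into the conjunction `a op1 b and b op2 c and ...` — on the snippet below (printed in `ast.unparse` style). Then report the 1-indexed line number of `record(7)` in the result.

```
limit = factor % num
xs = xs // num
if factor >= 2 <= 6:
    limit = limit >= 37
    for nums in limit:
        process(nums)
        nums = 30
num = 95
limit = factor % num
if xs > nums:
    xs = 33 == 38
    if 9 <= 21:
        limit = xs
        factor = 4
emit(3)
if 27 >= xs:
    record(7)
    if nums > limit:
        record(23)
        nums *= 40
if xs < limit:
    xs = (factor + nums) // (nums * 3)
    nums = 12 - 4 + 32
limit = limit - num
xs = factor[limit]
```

Transformed code:
limit = factor % 95
xs = xs // 95
if factor >= 2 and 2 <= 6:
    limit = limit >= 37
    for nums in limit:
        process(nums)
        nums = 30
limit = factor % 95
if xs > nums:
    xs = 33 == 38
    if 9 <= 21:
        limit = xs
        factor = 4
emit(3)
if 27 >= xs:
    record(7)
    if nums > limit:
        record(23)
        nums *= 40
if xs < limit:
    xs = (factor + nums) // (nums * 3)
    nums = 12 - 4 + 32
limit = limit - 95
xs = factor[limit]

16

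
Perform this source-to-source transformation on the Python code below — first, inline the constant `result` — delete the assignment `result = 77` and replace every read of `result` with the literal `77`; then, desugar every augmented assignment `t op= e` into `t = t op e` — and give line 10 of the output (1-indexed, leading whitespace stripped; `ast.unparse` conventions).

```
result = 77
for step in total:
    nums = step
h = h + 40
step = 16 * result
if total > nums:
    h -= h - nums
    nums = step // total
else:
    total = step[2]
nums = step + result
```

nums = step + 77

Transformed code:
for step in total:
    nums = step
h = h + 40
step = 16 * 77
if total > nums:
    h = h - (h - nums)
    nums = step // total
else:
    total = step[2]
nums = step + 77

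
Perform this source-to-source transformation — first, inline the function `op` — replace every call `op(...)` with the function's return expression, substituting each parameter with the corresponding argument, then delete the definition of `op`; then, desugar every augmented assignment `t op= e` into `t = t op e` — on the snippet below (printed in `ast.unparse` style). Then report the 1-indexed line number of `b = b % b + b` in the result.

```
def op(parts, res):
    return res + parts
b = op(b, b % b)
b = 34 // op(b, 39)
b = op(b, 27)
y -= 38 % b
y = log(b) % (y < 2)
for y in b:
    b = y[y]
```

Transformed code:
b = b % b + b
b = 34 // (39 + b)
b = 27 + b
y = y - 38 % b
y = log(b) % (y < 2)
for y in b:
    b = y[y]

1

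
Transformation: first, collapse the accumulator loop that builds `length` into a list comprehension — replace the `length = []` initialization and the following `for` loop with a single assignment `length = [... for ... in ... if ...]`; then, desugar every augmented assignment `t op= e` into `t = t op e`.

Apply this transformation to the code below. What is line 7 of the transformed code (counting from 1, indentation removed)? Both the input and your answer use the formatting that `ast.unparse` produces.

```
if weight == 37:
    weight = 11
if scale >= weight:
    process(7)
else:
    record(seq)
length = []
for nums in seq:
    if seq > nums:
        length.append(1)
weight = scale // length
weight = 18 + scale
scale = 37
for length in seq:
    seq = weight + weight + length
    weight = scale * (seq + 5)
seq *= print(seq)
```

Transformed code:
if weight == 37:
    weight = 11
if scale >= weight:
    process(7)
else:
    record(seq)
length = [1 for nums in seq if seq > nums]
weight = scale // length
weight = 18 + scale
scale = 37
for length in seq:
    seq = weight + weight + length
    weight = scale * (seq + 5)
seq = seq * print(seq)

length = [1 for nums in seq if seq > nums]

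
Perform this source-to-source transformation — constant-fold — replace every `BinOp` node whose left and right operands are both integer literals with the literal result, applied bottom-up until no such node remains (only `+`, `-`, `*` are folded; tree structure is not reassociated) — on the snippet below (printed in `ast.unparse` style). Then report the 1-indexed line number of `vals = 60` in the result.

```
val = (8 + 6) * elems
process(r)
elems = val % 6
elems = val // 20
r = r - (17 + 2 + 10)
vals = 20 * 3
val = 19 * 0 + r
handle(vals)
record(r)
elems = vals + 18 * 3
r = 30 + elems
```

Transformed code:
val = 14 * elems
process(r)
elems = val % 6
elems = val // 20
r = r - 29
vals = 60
val = 0 + r
handle(vals)
record(r)
elems = vals + 54
r = 30 + elems

6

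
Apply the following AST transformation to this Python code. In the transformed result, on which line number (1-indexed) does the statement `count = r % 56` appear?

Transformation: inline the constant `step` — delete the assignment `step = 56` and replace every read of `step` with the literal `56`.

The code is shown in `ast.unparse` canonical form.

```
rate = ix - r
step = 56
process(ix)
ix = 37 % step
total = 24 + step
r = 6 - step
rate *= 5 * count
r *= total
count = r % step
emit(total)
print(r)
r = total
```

Transformed code:
rate = ix - r
process(ix)
ix = 37 % 56
total = 24 + 56
r = 6 - 56
rate *= 5 * count
r *= total
count = r % 56
emit(total)
print(r)
r = total

8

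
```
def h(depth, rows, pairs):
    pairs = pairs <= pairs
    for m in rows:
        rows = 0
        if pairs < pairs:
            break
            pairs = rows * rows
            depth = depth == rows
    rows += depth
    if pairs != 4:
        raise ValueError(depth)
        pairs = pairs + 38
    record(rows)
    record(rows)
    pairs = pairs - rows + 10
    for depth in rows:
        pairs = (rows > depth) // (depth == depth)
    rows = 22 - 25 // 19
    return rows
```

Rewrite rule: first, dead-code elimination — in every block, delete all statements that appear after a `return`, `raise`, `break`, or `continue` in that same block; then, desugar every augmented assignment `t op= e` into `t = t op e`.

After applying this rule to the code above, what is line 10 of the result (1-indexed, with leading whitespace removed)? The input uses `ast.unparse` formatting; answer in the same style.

Transformed code:
def h(depth, rows, pairs):
    pairs = pairs <= pairs
    for m in rows:
        rows = 0
        if pairs < pairs:
            break
    rows = rows + depth
    if pairs != 4:
        raise ValueError(depth)
    record(rows)
    record(rows)
    pairs = pairs - rows + 10
    for depth in rows:
        pairs = (rows > depth) // (depth == depth)
    rows = 22 - 25 // 19
    return rows

record(rows)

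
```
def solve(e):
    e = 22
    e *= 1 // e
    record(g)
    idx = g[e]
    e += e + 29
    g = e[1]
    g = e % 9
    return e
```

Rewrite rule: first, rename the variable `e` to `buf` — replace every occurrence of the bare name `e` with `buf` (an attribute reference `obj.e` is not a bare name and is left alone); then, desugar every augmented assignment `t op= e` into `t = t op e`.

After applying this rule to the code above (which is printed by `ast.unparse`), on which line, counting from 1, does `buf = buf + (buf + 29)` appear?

Transformed code:
def solve(buf):
    buf = 22
    buf = buf * (1 // buf)
    record(g)
    idx = g[buf]
    buf = buf + (buf + 29)
    g = buf[1]
    g = buf % 9
    return buf

6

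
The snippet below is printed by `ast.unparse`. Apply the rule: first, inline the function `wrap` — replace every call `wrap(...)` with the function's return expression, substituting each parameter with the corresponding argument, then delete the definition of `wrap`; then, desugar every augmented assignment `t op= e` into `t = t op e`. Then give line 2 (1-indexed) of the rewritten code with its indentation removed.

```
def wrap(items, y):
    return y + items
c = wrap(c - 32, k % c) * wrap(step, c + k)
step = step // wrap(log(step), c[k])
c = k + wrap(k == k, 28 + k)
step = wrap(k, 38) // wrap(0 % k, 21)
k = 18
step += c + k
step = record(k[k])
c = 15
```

step = step // (c[k] + log(step))

Transformed code:
c = (k % c + (c - 32)) * (c + k + step)
step = step // (c[k] + log(step))
c = k + (28 + k + (k == k))
step = (38 + k) // (21 + 0 % k)
k = 18
step = step + (c + k)
step = record(k[k])
c = 15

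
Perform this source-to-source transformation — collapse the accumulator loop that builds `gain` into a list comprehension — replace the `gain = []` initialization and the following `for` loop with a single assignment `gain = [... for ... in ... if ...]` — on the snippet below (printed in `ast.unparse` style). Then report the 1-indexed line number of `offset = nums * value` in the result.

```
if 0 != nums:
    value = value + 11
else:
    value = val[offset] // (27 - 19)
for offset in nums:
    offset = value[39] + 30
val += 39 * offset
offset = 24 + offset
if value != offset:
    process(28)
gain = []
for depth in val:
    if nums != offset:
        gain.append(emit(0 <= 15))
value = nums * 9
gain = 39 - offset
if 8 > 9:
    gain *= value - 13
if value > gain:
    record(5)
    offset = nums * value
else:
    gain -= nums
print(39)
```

Transformed code:
if 0 != nums:
    value = value + 11
else:
    value = val[offset] // (27 - 19)
for offset in nums:
    offset = value[39] + 30
val += 39 * offset
offset = 24 + offset
if value != offset:
    process(28)
gain = [emit(0 <= 15) for depth in val if nums != offset]
value = nums * 9
gain = 39 - offset
if 8 > 9:
    gain *= value - 13
if value > gain:
    record(5)
    offset = nums * value
else:
    gain -= nums
print(39)

18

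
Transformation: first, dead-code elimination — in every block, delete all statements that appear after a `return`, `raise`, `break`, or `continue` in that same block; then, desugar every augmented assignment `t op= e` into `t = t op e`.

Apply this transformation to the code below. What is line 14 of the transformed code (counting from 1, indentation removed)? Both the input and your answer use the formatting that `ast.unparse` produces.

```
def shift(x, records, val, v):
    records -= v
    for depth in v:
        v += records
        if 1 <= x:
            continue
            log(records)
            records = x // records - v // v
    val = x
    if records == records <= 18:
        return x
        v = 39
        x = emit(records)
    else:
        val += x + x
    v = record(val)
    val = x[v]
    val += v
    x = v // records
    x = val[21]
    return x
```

Transformed code:
def shift(x, records, val, v):
    records = records - v
    for depth in v:
        v = v + records
        if 1 <= x:
            continue
    val = x
    if records == records <= 18:
        return x
    else:
        val = val + (x + x)
    v = record(val)
    val = x[v]
    val = val + v
    x = v // records
    x = val[21]
    return x

val = val + v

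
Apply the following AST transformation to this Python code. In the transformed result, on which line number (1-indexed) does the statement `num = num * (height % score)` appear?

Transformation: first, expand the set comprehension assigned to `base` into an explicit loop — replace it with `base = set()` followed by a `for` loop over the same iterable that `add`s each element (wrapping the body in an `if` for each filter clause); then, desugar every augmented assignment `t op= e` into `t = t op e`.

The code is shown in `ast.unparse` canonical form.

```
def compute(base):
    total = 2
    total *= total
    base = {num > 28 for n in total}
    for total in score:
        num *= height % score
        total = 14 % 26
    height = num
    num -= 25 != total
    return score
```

8

Transformed code:
def compute(base):
    total = 2
    total = total * total
    base = set()
    for n in total:
        base.add(num > 28)
    for total in score:
        num = num * (height % score)
        total = 14 % 26
    height = num
    num = num - (25 != total)
    return score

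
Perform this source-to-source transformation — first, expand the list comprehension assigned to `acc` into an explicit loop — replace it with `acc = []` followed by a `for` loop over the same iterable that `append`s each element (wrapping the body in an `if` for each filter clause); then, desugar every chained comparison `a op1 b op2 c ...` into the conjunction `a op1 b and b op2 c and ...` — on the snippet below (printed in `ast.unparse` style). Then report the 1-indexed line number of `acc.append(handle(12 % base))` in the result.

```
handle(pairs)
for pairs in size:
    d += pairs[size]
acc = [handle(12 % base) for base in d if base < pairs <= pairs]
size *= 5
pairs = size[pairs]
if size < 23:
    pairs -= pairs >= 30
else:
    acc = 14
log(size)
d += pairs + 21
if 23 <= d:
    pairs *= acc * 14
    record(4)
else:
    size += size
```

7

Transformed code:
handle(pairs)
for pairs in size:
    d += pairs[size]
acc = []
for base in d:
    if base < pairs and pairs <= pairs:
        acc.append(handle(12 % base))
size *= 5
pairs = size[pairs]
if size < 23:
    pairs -= pairs >= 30
else:
    acc = 14
log(size)
d += pairs + 21
if 23 <= d:
    pairs *= acc * 14
    record(4)
else:
    size += size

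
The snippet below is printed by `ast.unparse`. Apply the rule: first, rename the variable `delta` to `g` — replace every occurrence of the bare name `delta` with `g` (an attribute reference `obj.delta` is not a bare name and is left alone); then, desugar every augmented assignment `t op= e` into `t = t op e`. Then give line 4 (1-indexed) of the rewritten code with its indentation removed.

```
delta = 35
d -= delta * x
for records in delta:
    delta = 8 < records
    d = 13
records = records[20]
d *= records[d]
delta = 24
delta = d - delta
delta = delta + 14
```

g = 8 < records

Transformed code:
g = 35
d = d - g * x
for records in g:
    g = 8 < records
    d = 13
records = records[20]
d = d * records[d]
g = 24
g = d - g
g = g + 14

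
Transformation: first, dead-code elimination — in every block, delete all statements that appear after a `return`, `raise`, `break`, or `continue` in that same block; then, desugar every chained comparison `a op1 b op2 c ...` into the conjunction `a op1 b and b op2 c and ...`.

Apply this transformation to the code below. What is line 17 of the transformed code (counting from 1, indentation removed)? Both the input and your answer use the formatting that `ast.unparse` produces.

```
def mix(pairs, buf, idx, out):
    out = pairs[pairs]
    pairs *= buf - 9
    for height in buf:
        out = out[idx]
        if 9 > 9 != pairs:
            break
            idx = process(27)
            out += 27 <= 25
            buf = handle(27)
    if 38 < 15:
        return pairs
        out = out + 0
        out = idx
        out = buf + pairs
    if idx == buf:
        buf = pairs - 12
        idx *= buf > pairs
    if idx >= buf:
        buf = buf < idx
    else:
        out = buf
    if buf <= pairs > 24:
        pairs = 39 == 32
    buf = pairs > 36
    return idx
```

if buf <= pairs and pairs > 24:

Transformed code:
def mix(pairs, buf, idx, out):
    out = pairs[pairs]
    pairs *= buf - 9
    for height in buf:
        out = out[idx]
        if 9 > 9 and 9 != pairs:
            break
    if 38 < 15:
        return pairs
    if idx == buf:
        buf = pairs - 12
        idx *= buf > pairs
    if idx >= buf:
        buf = buf < idx
    else:
        out = buf
    if buf <= pairs and pairs > 24:
        pairs = 39 == 32
    buf = pairs > 36
    return idx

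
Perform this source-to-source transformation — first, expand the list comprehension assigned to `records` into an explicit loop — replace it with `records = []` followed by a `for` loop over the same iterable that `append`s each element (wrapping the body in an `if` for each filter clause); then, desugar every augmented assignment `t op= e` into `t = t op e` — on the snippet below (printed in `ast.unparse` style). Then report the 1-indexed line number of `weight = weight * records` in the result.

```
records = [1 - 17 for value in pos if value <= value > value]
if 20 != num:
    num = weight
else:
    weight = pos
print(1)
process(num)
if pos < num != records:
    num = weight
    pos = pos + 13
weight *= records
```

14

Transformed code:
records = []
for value in pos:
    if value <= value > value:
        records.append(1 - 17)
if 20 != num:
    num = weight
else:
    weight = pos
print(1)
process(num)
if pos < num != records:
    num = weight
    pos = pos + 13
weight = weight * records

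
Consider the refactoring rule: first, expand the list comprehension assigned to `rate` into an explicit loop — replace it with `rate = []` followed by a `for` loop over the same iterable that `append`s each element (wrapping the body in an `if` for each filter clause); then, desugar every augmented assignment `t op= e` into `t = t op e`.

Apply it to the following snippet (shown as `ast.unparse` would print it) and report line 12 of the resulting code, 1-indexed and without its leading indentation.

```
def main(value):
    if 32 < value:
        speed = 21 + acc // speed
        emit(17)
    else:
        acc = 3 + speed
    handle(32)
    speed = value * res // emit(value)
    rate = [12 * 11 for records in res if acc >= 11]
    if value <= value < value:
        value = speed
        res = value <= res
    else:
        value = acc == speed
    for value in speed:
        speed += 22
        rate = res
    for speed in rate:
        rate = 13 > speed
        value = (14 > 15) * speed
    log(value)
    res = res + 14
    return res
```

rate.append(12 * 11)

Transformed code:
def main(value):
    if 32 < value:
        speed = 21 + acc // speed
        emit(17)
    else:
        acc = 3 + speed
    handle(32)
    speed = value * res // emit(value)
    rate = []
    for records in res:
        if acc >= 11:
            rate.append(12 * 11)
    if value <= value < value:
        value = speed
        res = value <= res
    else:
        value = acc == speed
    for value in speed:
        speed = speed + 22
        rate = res
    for speed in rate:
        rate = 13 > speed
        value = (14 > 15) * speed
    log(value)
    res = res + 14
    return res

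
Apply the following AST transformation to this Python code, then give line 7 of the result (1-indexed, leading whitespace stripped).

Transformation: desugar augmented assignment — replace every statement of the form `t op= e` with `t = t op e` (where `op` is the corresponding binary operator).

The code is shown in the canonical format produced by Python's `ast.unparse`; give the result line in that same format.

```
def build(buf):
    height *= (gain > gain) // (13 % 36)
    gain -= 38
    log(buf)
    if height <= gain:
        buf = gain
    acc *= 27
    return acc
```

acc = acc * 27

Transformed code:
def build(buf):
    height = height * ((gain > gain) // (13 % 36))
    gain = gain - 38
    log(buf)
    if height <= gain:
        buf = gain
    acc = acc * 27
    return acc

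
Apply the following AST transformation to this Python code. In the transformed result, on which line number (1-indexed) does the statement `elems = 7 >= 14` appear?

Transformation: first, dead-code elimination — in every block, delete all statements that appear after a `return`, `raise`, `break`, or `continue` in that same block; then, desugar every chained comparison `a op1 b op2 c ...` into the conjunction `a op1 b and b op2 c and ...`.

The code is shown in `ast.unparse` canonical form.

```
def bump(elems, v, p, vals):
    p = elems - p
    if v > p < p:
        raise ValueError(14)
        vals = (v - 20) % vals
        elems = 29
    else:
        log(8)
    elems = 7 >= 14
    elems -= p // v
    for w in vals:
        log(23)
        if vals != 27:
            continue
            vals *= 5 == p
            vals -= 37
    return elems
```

Transformed code:
def bump(elems, v, p, vals):
    p = elems - p
    if v > p and p < p:
        raise ValueError(14)
    else:
        log(8)
    elems = 7 >= 14
    elems -= p // v
    for w in vals:
        log(23)
        if vals != 27:
            continue
    return elems

7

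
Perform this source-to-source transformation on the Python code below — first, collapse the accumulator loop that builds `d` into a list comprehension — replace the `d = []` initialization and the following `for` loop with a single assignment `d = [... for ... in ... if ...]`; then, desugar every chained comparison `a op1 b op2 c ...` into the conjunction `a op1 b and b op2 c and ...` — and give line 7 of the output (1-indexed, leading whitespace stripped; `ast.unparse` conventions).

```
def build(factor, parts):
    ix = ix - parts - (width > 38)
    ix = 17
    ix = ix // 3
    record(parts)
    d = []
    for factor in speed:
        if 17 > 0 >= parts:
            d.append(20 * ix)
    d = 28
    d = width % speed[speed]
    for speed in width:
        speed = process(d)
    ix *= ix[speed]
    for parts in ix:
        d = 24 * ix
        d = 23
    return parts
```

Transformed code:
def build(factor, parts):
    ix = ix - parts - (width > 38)
    ix = 17
    ix = ix // 3
    record(parts)
    d = [20 * ix for factor in speed if 17 > 0 and 0 >= parts]
    d = 28
    d = width % speed[speed]
    for speed in width:
        speed = process(d)
    ix *= ix[speed]
    for parts in ix:
        d = 24 * ix
        d = 23
    return parts

d = 28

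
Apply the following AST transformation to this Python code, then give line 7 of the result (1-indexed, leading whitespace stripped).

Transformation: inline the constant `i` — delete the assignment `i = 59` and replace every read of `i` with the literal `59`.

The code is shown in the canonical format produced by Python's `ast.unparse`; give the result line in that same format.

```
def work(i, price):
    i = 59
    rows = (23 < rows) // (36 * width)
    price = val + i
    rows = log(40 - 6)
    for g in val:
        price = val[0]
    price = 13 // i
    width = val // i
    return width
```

Transformed code:
def work(i, price):
    rows = (23 < rows) // (36 * width)
    price = val + 59
    rows = log(40 - 6)
    for g in val:
        price = val[0]
    price = 13 // 59
    width = val // 59
    return width

price = 13 // 59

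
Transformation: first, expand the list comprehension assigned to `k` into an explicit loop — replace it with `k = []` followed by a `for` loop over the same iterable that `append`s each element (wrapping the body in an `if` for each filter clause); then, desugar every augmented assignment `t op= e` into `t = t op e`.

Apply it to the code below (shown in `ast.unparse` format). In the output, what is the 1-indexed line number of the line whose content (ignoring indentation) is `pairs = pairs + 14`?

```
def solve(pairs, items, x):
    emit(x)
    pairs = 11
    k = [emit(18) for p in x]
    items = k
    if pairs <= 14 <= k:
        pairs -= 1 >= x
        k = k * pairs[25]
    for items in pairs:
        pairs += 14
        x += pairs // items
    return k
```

Transformed code:
def solve(pairs, items, x):
    emit(x)
    pairs = 11
    k = []
    for p in x:
        k.append(emit(18))
    items = k
    if pairs <= 14 <= k:
        pairs = pairs - (1 >= x)
        k = k * pairs[25]
    for items in pairs:
        pairs = pairs + 14
        x = x + pairs // items
    return k

12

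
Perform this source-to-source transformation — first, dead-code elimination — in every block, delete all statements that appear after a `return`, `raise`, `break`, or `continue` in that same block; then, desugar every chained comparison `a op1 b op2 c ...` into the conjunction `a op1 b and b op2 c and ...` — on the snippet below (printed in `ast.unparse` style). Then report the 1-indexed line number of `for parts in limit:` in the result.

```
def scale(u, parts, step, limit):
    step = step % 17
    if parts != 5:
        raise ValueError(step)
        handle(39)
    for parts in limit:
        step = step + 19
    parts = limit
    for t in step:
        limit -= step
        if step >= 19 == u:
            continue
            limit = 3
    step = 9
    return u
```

5

Transformed code:
def scale(u, parts, step, limit):
    step = step % 17
    if parts != 5:
        raise ValueError(step)
    for parts in limit:
        step = step + 19
    parts = limit
    for t in step:
        limit -= step
        if step >= 19 and 19 == u:
            continue
    step = 9
    return u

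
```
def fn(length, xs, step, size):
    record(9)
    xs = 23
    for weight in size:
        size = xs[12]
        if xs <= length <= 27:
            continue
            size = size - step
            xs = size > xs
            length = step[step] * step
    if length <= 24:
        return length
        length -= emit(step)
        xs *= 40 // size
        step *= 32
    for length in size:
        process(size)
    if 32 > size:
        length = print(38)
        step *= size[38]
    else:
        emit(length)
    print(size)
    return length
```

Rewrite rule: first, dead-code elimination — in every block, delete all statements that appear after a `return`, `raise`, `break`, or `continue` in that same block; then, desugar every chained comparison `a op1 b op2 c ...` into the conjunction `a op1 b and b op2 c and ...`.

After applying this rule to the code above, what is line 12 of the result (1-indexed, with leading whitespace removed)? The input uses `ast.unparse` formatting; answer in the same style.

Transformed code:
def fn(length, xs, step, size):
    record(9)
    xs = 23
    for weight in size:
        size = xs[12]
        if xs <= length and length <= 27:
            continue
    if length <= 24:
        return length
    for length in size:
        process(size)
    if 32 > size:
        length = print(38)
        step *= size[38]
    else:
        emit(length)
    print(size)
    return length

if 32 > size:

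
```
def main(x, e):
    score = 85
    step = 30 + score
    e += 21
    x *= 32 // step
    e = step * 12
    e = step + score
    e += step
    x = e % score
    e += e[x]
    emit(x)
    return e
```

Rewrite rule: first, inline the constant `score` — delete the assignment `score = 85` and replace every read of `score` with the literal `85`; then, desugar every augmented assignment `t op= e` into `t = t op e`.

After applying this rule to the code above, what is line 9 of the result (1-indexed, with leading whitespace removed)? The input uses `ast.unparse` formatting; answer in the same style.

Transformed code:
def main(x, e):
    step = 30 + 85
    e = e + 21
    x = x * (32 // step)
    e = step * 12
    e = step + 85
    e = e + step
    x = e % 85
    e = e + e[x]
    emit(x)
    return e

e = e + e[x]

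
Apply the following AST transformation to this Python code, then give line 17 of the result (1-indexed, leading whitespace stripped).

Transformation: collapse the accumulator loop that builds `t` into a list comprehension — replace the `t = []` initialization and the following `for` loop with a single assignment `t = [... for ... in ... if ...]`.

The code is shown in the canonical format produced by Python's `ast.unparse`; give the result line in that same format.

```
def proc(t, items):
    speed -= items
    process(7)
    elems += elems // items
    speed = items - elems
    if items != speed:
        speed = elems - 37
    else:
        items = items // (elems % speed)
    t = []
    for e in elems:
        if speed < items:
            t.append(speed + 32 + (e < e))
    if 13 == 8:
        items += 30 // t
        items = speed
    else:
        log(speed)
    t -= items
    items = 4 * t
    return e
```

items = 4 * t

Transformed code:
def proc(t, items):
    speed -= items
    process(7)
    elems += elems // items
    speed = items - elems
    if items != speed:
        speed = elems - 37
    else:
        items = items // (elems % speed)
    t = [speed + 32 + (e < e) for e in elems if speed < items]
    if 13 == 8:
        items += 30 // t
        items = speed
    else:
        log(speed)
    t -= items
    items = 4 * t
    return e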